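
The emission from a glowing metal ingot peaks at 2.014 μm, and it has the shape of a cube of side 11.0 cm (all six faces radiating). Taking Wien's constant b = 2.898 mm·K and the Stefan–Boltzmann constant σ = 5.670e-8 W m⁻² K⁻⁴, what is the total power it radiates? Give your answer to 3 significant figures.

Wien's law: T = b/λ_max = 2.898×10⁻³/2.014×10⁻⁶ = 1438.93 K.
Area A = 6s² = 6×(0.110 m)² = 0.0726 m².
Then P = σAT⁴ = 5.670×10⁻⁸×0.0726×(1438.93)⁴ = 1.76×10⁴ W.

P ≈ 1.76×10⁴ W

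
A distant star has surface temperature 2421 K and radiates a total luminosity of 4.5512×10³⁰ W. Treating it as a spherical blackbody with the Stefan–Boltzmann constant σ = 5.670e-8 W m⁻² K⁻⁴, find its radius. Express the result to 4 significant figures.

R ≈ 4.312×10¹¹ m

L = 4πR²σT⁴ ⇒ R = √(L/(4πσT⁴)).
σT⁴ = 1.94788×10⁶ W/m², so R = √(4.5512×10³⁰/(4π×1.94788×10⁶)) = 4.312×10¹¹ m.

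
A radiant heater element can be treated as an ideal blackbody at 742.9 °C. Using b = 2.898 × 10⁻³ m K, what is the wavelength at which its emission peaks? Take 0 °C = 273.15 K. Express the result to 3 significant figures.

λ_max ≈ 2.85 μm

T = 742.9 °C + 273.15 = 1016.05 K.
Wien's displacement law: λ_max = b/T = (2.898×10⁻³ m·K)/(1016.05 K) = 2.852×10⁻⁶ m.
That is 2.85 μm, in the infrared range.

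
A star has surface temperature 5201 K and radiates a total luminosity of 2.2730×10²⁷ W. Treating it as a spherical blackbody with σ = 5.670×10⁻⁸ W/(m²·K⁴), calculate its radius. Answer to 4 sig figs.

R ≈ 2.088×10⁹ m

L = 4πR²σT⁴ ⇒ R = √(L/(4πσT⁴)).
σT⁴ = 4.14888×10⁷ W/m², so R = √(2.2730×10²⁷/(4π×4.14888×10⁷)) = 2.088×10⁹ m.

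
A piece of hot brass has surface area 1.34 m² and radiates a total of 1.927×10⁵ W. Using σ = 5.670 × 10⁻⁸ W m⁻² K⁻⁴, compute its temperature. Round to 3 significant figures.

Area A = 1.34 m².
P = σAT⁴ ⇒ T = (P/(σA))^(1/4) = (1.927×10⁵/(5.670×10⁻⁸×1.34))^(1/4) = 1.26×10³ K.

T ≈ 1.26×10³ K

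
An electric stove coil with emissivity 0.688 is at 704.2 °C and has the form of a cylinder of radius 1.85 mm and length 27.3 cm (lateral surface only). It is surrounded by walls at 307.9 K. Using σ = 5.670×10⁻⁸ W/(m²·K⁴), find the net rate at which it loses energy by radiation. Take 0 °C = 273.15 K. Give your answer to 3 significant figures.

Net loss ≈ 112 W

T = 704.2 °C + 273.15 = 977.35 K.
Lateral area A = 2πrL = 2π×1.85×10⁻³×0.273 = 3.17332×10⁻³ m².
Net radiated power P_net = εσA(T⁴ − T₀⁴) = 0.688×5.670×10⁻⁸×3.17332×10⁻³×(977.35⁴ − 307.9⁴).
T⁴ − T₀⁴ = 9.12432×10¹¹ − 8.98750×10⁹ = 9.03444×10¹¹ K⁴, so P_net = 112 W.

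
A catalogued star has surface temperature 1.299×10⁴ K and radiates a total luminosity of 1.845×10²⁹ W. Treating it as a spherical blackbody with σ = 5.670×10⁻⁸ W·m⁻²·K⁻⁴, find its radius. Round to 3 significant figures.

R ≈ 3.02×10⁹ m

L = 4πR²σT⁴ ⇒ R = √(L/(4πσT⁴)).
σT⁴ = 1.61443×10⁹ W/m², so R = √(1.845×10²⁹/(4π×1.61443×10⁹)) = 3.02×10⁹ m.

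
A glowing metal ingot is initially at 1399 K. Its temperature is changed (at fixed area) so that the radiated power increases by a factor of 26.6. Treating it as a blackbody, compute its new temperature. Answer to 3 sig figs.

P ∝ T⁴, so T₂/T₁ = (P₂/P₁)^(1/4) = (26.6)^(1/4) = 2.27102.
T₂ = 1399 × 2.27102 = 3.18×10³ K.

T₂ ≈ 3.18×10³ K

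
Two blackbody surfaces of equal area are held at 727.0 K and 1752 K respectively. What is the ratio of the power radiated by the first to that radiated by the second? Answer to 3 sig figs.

P₁/P₂ ≈ 0.0296

With equal areas, P₁/P₂ = (T₁/T₂)⁴ = (727.0/1752)⁴ = 0.0296.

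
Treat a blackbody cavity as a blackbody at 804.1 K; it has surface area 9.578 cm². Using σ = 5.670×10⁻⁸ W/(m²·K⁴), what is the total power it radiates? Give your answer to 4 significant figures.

Area A = 9.578 cm² = 9.578×10⁻⁴ m².
P = σAT⁴ = 5.670×10⁻⁸ × 9.578×10⁻⁴ × (804.1)⁴ = 22.70 W.

P ≈ 22.70 W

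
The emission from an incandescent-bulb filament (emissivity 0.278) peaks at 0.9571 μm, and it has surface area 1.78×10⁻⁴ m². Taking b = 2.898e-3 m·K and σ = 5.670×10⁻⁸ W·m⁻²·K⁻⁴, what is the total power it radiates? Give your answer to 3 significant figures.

P ≈ 236 W

Wien's law: T = b/λ_max = 2.898×10⁻³/9.571×10⁻⁷ = 3027.90 K.
Area A = 1.78×10⁻⁴ m².
Then P = εσAT⁴ = 0.278×5.670×10⁻⁸×1.78×10⁻⁴×(3027.90)⁴ = 236 W.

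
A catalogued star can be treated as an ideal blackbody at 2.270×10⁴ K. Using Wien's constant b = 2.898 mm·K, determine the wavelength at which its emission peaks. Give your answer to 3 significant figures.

λ_max ≈ 128 nm

Wien's displacement law: λ_max = b/T = (2.898×10⁻³ m·K)/(2.270×10⁴ K) = 1.277×10⁻⁷ m.
That is 128 nm, in the ultraviolet range.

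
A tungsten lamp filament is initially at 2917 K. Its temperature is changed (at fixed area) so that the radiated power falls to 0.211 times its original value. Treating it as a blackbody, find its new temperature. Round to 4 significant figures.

P ∝ T⁴, so T₂/T₁ = (P₂/P₁)^(1/4) = (0.211)^(1/4) = 0.677752.
T₂ = 2917 × 0.677752 = 1977 K.

T₂ ≈ 1977 K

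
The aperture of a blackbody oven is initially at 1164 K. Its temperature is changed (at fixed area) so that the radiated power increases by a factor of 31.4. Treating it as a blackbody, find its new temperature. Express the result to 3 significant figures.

T₂ ≈ 2.76×10³ K

P ∝ T⁴, so T₂/T₁ = (P₂/P₁)^(1/4) = (31.4)^(1/4) = 2.36719.
T₂ = 1164 × 2.36719 = 2.76×10³ K.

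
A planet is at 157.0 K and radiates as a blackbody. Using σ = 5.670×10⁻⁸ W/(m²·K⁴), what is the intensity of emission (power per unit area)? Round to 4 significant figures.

I ≈ 34.45 W/m²

Stefan–Boltzmann: I = σT⁴ = 5.670×10⁻⁸ × (157.0)⁴ = 34.45 W/m².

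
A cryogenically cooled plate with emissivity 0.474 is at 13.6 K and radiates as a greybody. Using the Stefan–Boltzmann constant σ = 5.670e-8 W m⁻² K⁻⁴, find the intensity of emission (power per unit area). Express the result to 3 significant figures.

Stefan–Boltzmann: I = εσT⁴ = 0.474 × 5.670×10⁻⁸ × (13.6)⁴ = 9.19×10⁻⁴ W/m².

I ≈ 9.19×10⁻⁴ W/m²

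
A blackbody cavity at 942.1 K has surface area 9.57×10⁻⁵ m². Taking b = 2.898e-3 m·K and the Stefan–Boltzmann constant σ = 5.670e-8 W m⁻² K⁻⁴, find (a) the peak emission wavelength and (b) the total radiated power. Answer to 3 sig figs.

(a) λ_max = b/T = 2.898×10⁻³/942.1 = 3.076×10⁻⁶ m = 3.08 μm.
Area A = 9.57×10⁻⁵ m².
(b) P = σAT⁴ = 5.670×10⁻⁸×9.57×10⁻⁵×(942.1)⁴ = 4.27 W.

λ_max ≈ 3.08 μm; P ≈ 4.27 W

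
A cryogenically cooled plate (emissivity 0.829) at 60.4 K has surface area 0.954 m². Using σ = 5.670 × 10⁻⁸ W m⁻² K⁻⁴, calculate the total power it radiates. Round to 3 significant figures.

P ≈ 0.597 W

Area A = 0.954 m².
P = εσAT⁴ = 0.829 × 5.670×10⁻⁸ × 0.954 × (60.4)⁴ = 0.597 W.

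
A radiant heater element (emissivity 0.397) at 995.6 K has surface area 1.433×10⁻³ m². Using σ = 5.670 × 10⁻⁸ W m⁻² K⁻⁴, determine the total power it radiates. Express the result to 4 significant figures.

P ≈ 31.69 W

Area A = 1.433×10⁻³ m².
P = εσAT⁴ = 0.397 × 5.670×10⁻⁸ × 1.433×10⁻³ × (995.6)⁴ = 31.69 W.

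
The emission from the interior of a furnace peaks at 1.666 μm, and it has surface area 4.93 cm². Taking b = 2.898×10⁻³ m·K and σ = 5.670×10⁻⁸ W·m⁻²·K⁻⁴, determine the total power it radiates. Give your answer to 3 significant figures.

P ≈ 256 W

Wien's law: T = b/λ_max = 2.898×10⁻³/1.666×10⁻⁶ = 1739.50 K.
Area A = 4.93 cm² = 4.93×10⁻⁴ m².
Then P = σAT⁴ = 5.670×10⁻⁸×4.93×10⁻⁴×(1739.50)⁴ = 256 W.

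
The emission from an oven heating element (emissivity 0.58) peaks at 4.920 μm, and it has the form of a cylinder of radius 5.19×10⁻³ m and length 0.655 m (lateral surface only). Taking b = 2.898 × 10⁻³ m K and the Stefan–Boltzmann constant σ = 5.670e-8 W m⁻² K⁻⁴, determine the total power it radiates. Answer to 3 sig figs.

P ≈ 84.6 W

Wien's law: T = b/λ_max = 2.898×10⁻³/4.920×10⁻⁶ = 589.024 K.
Lateral area A = 2πrL = 2π×5.19×10⁻³×0.655 = 0.0213594 m².
Then P = εσAT⁴ = 0.58×5.670×10⁻⁸×0.0213594×(589.024)⁴ = 84.6 W.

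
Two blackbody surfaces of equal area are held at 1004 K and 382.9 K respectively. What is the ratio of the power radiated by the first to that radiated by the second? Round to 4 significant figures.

With equal areas, P₁/P₂ = (T₁/T₂)⁴ = (1004/382.9)⁴ = 47.27.

P₁/P₂ ≈ 47.27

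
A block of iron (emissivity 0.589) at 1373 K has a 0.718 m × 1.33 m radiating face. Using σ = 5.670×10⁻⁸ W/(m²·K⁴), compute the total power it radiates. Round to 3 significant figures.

P ≈ 1.13×10⁵ W

Area A = 0.718 × 1.33 = 0.95494 m².
P = εσAT⁴ = 0.589 × 5.670×10⁻⁸ × 0.95494 × (1373)⁴ = 1.13×10⁵ W.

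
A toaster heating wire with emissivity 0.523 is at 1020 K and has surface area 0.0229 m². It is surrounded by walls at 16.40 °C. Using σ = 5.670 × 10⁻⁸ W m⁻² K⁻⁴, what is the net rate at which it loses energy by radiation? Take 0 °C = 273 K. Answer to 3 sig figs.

Surroundings: T = 16.40 °C + 273 = 289.40 K.
Area A = 0.0229 m².
Net radiated power P_net = εσA(T⁴ − T₀⁴) = 0.523×5.670×10⁻⁸×0.0229×(1020⁴ − 289.40⁴).
T⁴ − T₀⁴ = 1.08243×10¹² − 7.01446×10⁹ = 1.07542×10¹² K⁴, so P_net = 730 W.

Net loss ≈ 730 W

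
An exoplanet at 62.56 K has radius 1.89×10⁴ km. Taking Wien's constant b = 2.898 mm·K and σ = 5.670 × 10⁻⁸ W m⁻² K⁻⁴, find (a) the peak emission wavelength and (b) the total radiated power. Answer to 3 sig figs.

(a) λ_max = b/T = 2.898×10⁻³/62.56 = 4.632×10⁻⁵ m = 46.3 μm.
Surface area A = 4πR² = 4π(1.89×10⁷ m)² = 4.48883×10¹⁵ m².
(b) P = σAT⁴ = 5.670×10⁻⁸×4.48883×10¹⁵×(62.56)⁴ = 3.90×10¹⁵ W.

λ_max ≈ 46.3 μm; P ≈ 3.90×10¹⁵ W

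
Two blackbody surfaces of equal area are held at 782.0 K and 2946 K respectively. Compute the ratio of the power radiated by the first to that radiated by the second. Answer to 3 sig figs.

P₁/P₂ ≈ 4.96×10⁻³

With equal areas, P₁/P₂ = (T₁/T₂)⁴ = (782.0/2946)⁴ = 4.96×10⁻³.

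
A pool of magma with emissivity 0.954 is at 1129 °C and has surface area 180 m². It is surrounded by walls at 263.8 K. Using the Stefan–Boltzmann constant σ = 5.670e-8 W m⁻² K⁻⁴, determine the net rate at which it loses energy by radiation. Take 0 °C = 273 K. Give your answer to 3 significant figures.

Net loss ≈ 3.76×10⁷ W

T = 1129 °C + 273 = 1402 K.
Area A = 180 m².
Net radiated power P_net = εσA(T⁴ − T₀⁴) = 0.954×5.670×10⁻⁸×180×(1402⁴ − 263.8⁴).
T⁴ − T₀⁴ = 3.86360×10¹² − 4.84283×10⁹ = 3.85876×10¹² K⁴, so P_net = 3.76×10⁷ W.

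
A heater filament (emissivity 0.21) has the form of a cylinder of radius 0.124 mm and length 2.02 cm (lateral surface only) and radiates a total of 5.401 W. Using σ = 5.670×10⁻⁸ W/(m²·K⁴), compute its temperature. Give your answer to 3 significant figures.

T ≈ 2.32×10³ K

Lateral area A = 2πrL = 2π×1.24×10⁻⁴×0.0202 = 1.57381×10⁻⁵ m².
P = εσAT⁴ ⇒ T = (P/(εσA))^(1/4) = (5.401/(0.21×5.670×10⁻⁸×1.57381×10⁻⁵))^(1/4) = 2.32×10³ K.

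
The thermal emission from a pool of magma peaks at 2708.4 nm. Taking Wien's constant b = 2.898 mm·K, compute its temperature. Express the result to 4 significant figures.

T ≈ 1070 K

Wien's law gives T = b/λ_max = (2.898×10⁻³ m·K)/(2.7084×10⁻⁶ m) = 1070 K.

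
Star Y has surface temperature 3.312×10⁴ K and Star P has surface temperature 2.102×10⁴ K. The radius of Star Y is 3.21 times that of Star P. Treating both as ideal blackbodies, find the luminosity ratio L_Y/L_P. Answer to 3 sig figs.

L_Y/L_P ≈ 63.5

L ∝ R²T⁴, so L_Y/L_P = (R_Y/R_P)²(T_Y/T_P)⁴ = (3.21)² × (3.312×10⁴/2.102×10⁴)⁴ = 10.3041 × 6.16354 = 63.5.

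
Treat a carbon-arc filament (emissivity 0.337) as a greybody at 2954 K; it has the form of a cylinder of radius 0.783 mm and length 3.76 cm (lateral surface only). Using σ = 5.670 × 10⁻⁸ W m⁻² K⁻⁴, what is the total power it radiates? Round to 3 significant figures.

Lateral area A = 2πrL = 2π×7.83×10⁻⁴×0.0376 = 1.84982×10⁻⁴ m².
P = εσAT⁴ = 0.337 × 5.670×10⁻⁸ × 1.84982×10⁻⁴ × (2954)⁴ = 269 W.

P ≈ 269 W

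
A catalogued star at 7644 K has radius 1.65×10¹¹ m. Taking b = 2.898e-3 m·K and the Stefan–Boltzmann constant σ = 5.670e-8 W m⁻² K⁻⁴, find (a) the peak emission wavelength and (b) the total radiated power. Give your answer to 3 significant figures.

λ_max ≈ 0.379 μm; P ≈ 6.62×10³¹ W

(a) λ_max = b/T = 2.898×10⁻³/7644 = 3.791×10⁻⁷ m = 0.379 μm.
Surface area A = 4πR² = 4π(1.65×10¹¹ m)² = 3.42119×10²³ m².
(b) P = σAT⁴ = 5.670×10⁻⁸×3.42119×10²³×(7644)⁴ = 6.62×10³¹ W.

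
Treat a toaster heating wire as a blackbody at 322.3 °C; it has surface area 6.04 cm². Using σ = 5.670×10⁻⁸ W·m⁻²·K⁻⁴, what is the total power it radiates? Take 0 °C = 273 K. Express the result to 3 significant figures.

P ≈ 4.30 W

T = 322.3 °C + 273 = 595.3 K.
Area A = 6.04 cm² = 6.04×10⁻⁴ m².
P = σAT⁴ = 5.670×10⁻⁸ × 6.04×10⁻⁴ × (595.3)⁴ = 4.30 W.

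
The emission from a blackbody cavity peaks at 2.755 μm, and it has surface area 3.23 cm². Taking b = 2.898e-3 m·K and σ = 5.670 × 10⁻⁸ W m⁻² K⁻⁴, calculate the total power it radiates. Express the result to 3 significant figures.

Wien's law: T = b/λ_max = 2.898×10⁻³/2.755×10⁻⁶ = 1051.91 K.
Area A = 3.23 cm² = 3.23×10⁻⁴ m².
Then P = σAT⁴ = 5.670×10⁻⁸×3.23×10⁻⁴×(1051.91)⁴ = 22.4 W.

P ≈ 22.4 W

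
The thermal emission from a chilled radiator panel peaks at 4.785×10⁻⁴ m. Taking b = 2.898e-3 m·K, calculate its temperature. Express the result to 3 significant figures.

Wien's law gives T = b/λ_max = (2.898×10⁻³ m·K)/(4.785×10⁻⁴ m) = 6.06 K.

T ≈ 6.06 K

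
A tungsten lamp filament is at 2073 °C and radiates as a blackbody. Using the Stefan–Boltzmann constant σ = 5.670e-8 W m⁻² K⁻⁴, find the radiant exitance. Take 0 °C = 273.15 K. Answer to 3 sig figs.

T = 2073 °C + 273.15 = 2346.15 K.
Stefan–Boltzmann: I = σT⁴ = 5.670×10⁻⁸ × (2346.15)⁴ = 1.72×10⁶ W/m².

I ≈ 1.72×10⁶ W/m²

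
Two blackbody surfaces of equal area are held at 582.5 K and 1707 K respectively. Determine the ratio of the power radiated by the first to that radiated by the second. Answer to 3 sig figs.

With equal areas, P₁/P₂ = (T₁/T₂)⁴ = (582.5/1707)⁴ = 0.0136.

P₁/P₂ ≈ 0.0136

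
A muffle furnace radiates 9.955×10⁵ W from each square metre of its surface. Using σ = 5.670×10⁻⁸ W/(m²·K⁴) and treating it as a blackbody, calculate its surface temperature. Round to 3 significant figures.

T ≈ 2.05×10³ K

I = σT⁴, so T = (I/σ)^(1/4) = (9.955×10⁵/(5.670×10⁻⁸))^(1/4) = 2.05×10³ K.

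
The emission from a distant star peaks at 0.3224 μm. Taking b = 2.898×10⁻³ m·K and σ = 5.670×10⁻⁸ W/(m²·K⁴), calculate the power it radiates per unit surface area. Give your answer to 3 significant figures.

I ≈ 3.70×10⁸ W/m²

Wien's law: T = b/λ_max = 2.898×10⁻³/3.224×10⁻⁷ = 8988.83 K.
Then I = σT⁴ = 5.670×10⁻⁸×(8988.83)⁴ = 3.70×10⁸ W/m².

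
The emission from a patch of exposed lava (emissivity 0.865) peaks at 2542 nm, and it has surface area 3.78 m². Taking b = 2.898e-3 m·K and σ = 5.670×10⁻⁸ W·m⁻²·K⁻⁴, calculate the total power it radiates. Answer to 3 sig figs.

Wien's law: T = b/λ_max = 2.898×10⁻³/2.542×10⁻⁶ = 1140.05 K.
Area A = 3.78 m².
Then P = εσAT⁴ = 0.865×5.670×10⁻⁸×3.78×(1140.05)⁴ = 3.13×10⁵ W.

P ≈ 3.13×10⁵ W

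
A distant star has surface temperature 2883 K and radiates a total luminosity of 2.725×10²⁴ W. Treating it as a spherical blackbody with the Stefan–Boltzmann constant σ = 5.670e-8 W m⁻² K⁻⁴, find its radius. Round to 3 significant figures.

L = 4πR²σT⁴ ⇒ R = √(L/(4πσT⁴)).
σT⁴ = 3.91707×10⁶ W/m², so R = √(2.725×10²⁴/(4π×3.91707×10⁶)) = 2.35×10⁸ m.

R ≈ 2.35×10⁸ m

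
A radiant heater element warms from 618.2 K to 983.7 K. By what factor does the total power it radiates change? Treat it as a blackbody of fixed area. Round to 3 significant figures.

P₂/P₁ ≈ 6.41

P ∝ T⁴, so P₂/P₁ = (T₂/T₁)⁴ = (983.7/618.2)⁴ = (1.59123)⁴ = 6.41.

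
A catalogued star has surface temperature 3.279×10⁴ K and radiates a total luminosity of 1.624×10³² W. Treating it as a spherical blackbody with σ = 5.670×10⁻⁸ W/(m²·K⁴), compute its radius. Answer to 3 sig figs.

R ≈ 1.40×10¹⁰ m

L = 4πR²σT⁴ ⇒ R = √(L/(4πσT⁴)).
σT⁴ = 6.55464×10¹⁰ W/m², so R = √(1.624×10³²/(4π×6.55464×10¹⁰)) = 1.40×10¹⁰ m.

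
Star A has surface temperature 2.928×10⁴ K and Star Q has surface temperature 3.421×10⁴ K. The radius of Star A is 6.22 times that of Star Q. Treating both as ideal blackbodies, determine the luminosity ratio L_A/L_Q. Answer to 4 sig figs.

L_A/L_Q ≈ 20.76

L ∝ R²T⁴, so L_A/L_Q = (R_A/R_Q)²(T_A/T_Q)⁴ = (6.22)² × (2.928×10⁴/3.421×10⁴)⁴ = 38.6884 × 0.536626 = 20.76.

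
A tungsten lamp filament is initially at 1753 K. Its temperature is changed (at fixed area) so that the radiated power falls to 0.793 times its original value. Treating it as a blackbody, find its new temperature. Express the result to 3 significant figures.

T₂ ≈ 1.65×10³ K

P ∝ T⁴, so T₂/T₁ = (P₂/P₁)^(1/4) = (0.793)^(1/4) = 0.943666.
T₂ = 1753 × 0.943666 = 1.65×10³ K.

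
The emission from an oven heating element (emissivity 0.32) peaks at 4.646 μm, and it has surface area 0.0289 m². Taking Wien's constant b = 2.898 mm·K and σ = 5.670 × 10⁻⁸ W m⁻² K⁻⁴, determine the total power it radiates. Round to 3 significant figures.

P ≈ 79.4 W

Wien's law: T = b/λ_max = 2.898×10⁻³/4.646×10⁻⁶ = 623.762 K.
Area A = 0.0289 m².
Then P = εσAT⁴ = 0.32×5.670×10⁻⁸×0.0289×(623.762)⁴ = 79.4 W.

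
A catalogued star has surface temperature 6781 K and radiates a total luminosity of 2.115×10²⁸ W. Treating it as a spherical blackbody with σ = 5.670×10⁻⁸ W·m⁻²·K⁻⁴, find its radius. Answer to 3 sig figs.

R ≈ 3.75×10⁹ m

L = 4πR²σT⁴ ⇒ R = √(L/(4πσT⁴)).
σT⁴ = 1.19883×10⁸ W/m², so R = √(2.115×10²⁸/(4π×1.19883×10⁸)) = 3.75×10⁹ m.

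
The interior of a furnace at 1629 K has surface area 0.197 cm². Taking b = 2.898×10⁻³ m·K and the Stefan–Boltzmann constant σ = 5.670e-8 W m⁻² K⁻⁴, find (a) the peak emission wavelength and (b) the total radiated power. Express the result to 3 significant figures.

(a) λ_max = b/T = 2.898×10⁻³/1629 = 1.779×10⁻⁶ m = 1.78×10³ nm.
Area A = 0.197 cm² = 1.97×10⁻⁵ m².
(b) P = σAT⁴ = 5.670×10⁻⁸×1.97×10⁻⁵×(1629)⁴ = 7.87 W.

λ_max ≈ 1.78×10³ nm; P ≈ 7.87 W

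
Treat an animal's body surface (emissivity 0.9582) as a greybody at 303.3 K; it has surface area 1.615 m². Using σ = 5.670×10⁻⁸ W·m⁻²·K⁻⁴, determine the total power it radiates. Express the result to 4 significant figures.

Area A = 1.615 m².
P = εσAT⁴ = 0.9582 × 5.670×10⁻⁸ × 1.615 × (303.3)⁴ = 742.5 W.

P ≈ 742.5 W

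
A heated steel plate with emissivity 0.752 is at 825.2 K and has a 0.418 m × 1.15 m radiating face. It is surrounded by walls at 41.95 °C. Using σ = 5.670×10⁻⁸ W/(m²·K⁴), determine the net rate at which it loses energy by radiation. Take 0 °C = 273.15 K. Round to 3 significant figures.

Surroundings: T = 41.95 °C + 273.15 = 315.10 K.
Area A = 0.418 × 1.15 = 0.4807 m².
Net radiated power P_net = εσA(T⁴ − T₀⁴) = 0.752×5.670×10⁻⁸×0.4807×(825.2⁴ − 315.10⁴).
T⁴ − T₀⁴ = 4.63700×10¹¹ − 9.85811×10⁹ = 4.53842×10¹¹ K⁴, so P_net = 9.30×10³ W.

Net loss ≈ 9.30×10³ W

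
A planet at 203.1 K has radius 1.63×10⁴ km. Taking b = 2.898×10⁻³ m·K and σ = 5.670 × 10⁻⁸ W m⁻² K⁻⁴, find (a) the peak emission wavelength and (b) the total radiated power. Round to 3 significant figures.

(a) λ_max = b/T = 2.898×10⁻³/203.1 = 1.427×10⁻⁵ m = 14.3 μm.
Surface area A = 4πR² = 4π(1.63×10⁷ m)² = 3.33876×10¹⁵ m².
(b) P = σAT⁴ = 5.670×10⁻⁸×3.33876×10¹⁵×(203.1)⁴ = 3.22×10¹⁷ W.

λ_max ≈ 14.3 μm; P ≈ 3.22×10¹⁷ W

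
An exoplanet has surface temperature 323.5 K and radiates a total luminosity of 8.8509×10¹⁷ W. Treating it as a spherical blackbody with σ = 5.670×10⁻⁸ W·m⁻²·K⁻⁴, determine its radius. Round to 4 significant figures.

L = 4πR²σT⁴ ⇒ R = √(L/(4πσT⁴)).
σT⁴ = 620.984 W/m², so R = √(8.8509×10¹⁷/(4π×620.984)) = 1.065×10⁷ m.

R ≈ 1.065×10⁷ m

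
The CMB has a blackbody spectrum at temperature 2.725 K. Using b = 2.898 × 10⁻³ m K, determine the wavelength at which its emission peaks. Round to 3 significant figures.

Wien's displacement law: λ_max = b/T = (2.898×10⁻³ m·K)/(2.725 K) = 1.063×10⁻³ m.
That is 1.06×10⁻³ m, in the microwave range.

λ_max ≈ 1.06×10⁻³ m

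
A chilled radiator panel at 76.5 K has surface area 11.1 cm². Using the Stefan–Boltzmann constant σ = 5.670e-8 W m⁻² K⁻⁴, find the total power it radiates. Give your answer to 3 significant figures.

P ≈ 2.16×10⁻³ W

Area A = 11.1 cm² = 1.11×10⁻³ m².
P = σAT⁴ = 5.670×10⁻⁸ × 1.11×10⁻³ × (76.5)⁴ = 2.16×10⁻³ W.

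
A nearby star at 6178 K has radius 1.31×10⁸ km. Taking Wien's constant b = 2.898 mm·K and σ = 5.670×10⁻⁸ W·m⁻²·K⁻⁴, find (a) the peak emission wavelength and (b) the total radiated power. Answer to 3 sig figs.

λ_max ≈ 469 nm; P ≈ 1.78×10³¹ W

(a) λ_max = b/T = 2.898×10⁻³/6178 = 4.691×10⁻⁷ m = 469 nm.
Surface area A = 4πR² = 4π(1.31×10¹¹ m)² = 2.15651×10²³ m².
(b) P = σAT⁴ = 5.670×10⁻⁸×2.15651×10²³×(6178)⁴ = 1.78×10³¹ W.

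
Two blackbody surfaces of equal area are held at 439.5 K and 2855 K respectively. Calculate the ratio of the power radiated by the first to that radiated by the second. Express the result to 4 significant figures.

With equal areas, P₁/P₂ = (T₁/T₂)⁴ = (439.5/2855)⁴ = 5.616×10⁻⁴.

P₁/P₂ ≈ 5.616×10⁻⁴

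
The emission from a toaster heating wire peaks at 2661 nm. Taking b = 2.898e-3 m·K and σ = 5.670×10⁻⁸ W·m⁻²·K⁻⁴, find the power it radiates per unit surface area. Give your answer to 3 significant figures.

I ≈ 7.98×10⁴ W/m²

Wien's law: T = b/λ_max = 2.898×10⁻³/2.661×10⁻⁶ = 1089.06 K.
Then I = σT⁴ = 5.670×10⁻⁸×(1089.06)⁴ = 7.98×10⁴ W/m².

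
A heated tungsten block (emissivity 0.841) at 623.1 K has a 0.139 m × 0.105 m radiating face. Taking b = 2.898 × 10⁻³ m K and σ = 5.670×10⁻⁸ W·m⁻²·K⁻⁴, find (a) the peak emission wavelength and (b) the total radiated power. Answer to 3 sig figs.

(a) λ_max = b/T = 2.898×10⁻³/623.1 = 4.651×10⁻⁶ m = 4.65 μm.
Area A = 0.139 × 0.105 = 0.014595 m².
(b) P = εσAT⁴ = 0.841×5.670×10⁻⁸×0.014595×(623.1)⁴ = 105 W.

λ_max ≈ 4.65 μm; P ≈ 105 W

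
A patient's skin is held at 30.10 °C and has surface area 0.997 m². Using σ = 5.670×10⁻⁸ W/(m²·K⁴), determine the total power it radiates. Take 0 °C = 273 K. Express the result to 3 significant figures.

T = 30.10 °C + 273 = 303.10 K.
Area A = 0.997 m².
P = σAT⁴ = 5.670×10⁻⁸ × 0.997 × (303.10)⁴ = 477 W.

P ≈ 477 W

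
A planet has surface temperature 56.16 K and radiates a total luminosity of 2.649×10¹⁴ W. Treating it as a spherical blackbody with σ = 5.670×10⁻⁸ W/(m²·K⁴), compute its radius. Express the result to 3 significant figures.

R ≈ 6.11×10⁶ m

L = 4πR²σT⁴ ⇒ R = √(L/(4πσT⁴)).
σT⁴ = 0.564016 W/m², so R = √(2.649×10¹⁴/(4π×0.564016)) = 6.11×10⁶ m.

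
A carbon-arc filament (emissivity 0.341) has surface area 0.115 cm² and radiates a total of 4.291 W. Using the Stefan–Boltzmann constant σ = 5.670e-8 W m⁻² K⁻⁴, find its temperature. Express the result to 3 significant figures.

T ≈ 2.10×10³ K

Area A = 0.115 cm² = 1.15×10⁻⁵ m².
P = εσAT⁴ ⇒ T = (P/(εσA))^(1/4) = (4.291/(0.341×5.670×10⁻⁸×1.15×10⁻⁵))^(1/4) = 2.10×10³ K.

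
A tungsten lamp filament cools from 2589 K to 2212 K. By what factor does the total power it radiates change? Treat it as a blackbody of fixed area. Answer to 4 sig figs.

P ∝ T⁴, so P₂/P₁ = (T₂/T₁)⁴ = (2212/2589)⁴ = (0.854384)⁴ = 0.5329.

P₂/P₁ ≈ 0.5329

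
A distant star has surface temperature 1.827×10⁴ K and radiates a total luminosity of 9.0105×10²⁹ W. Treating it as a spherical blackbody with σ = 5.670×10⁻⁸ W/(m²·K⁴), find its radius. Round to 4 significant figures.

R ≈ 3.369×10⁹ m

L = 4πR²σT⁴ ⇒ R = √(L/(4πσT⁴)).
σT⁴ = 6.31738×10⁹ W/m², so R = √(9.0105×10²⁹/(4π×6.31738×10⁹)) = 3.369×10⁹ m.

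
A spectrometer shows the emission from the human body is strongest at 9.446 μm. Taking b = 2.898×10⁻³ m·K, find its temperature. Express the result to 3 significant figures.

Wien's law gives T = b/λ_max = (2.898×10⁻³ m·K)/(9.446×10⁻⁶ m) = 307 K.

T ≈ 307 K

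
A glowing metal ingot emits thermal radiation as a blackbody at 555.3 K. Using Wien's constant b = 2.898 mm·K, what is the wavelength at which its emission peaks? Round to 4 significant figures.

λ_max ≈ 5.219 μm

Wien's displacement law: λ_max = b/T = (2.898×10⁻³ m·K)/(555.3 K) = 5.2188×10⁻⁶ m.
That is 5.219 μm, in the infrared range.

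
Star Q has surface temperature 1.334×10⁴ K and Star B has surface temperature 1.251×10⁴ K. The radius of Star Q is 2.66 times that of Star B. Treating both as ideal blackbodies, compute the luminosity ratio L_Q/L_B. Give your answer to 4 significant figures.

L ∝ R²T⁴, so L_Q/L_B = (R_Q/R_B)²(T_Q/T_B)⁴ = (2.66)² × (1.334×10⁴/1.251×10⁴)⁴ = 7.0756 × 1.29299 = 9.149.

L_Q/L_B ≈ 9.149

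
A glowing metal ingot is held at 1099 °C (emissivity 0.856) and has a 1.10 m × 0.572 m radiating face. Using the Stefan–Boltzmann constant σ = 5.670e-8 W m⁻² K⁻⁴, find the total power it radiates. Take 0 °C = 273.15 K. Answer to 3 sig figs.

P ≈ 1.08×10⁵ W

T = 1099 °C + 273.15 = 1372.15 K.
Area A = 1.10 × 0.572 = 0.6292 m².
P = εσAT⁴ = 0.856 × 5.670×10⁻⁸ × 0.6292 × (1372.15)⁴ = 1.08×10⁵ W.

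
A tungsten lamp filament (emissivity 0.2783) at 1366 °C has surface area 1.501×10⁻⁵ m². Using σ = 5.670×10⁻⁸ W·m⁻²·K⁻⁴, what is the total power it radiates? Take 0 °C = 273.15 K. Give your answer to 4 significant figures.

P ≈ 1.710 W

T = 1366 °C + 273.15 = 1639.15 K.
Area A = 1.501×10⁻⁵ m².
P = εσAT⁴ = 0.2783 × 5.670×10⁻⁸ × 1.501×10⁻⁵ × (1639.15)⁴ = 1.710 W.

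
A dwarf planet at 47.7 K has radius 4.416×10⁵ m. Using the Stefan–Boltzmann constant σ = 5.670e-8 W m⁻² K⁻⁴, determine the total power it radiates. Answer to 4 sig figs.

Surface area A = 4πR² = 4π(4.416×10⁵ m)² = 2.45057×10¹² m².
P = σAT⁴ = 5.670×10⁻⁸ × 2.45057×10¹² × (47.7)⁴ = 7.193×10¹¹ W.

P ≈ 7.193×10¹¹ W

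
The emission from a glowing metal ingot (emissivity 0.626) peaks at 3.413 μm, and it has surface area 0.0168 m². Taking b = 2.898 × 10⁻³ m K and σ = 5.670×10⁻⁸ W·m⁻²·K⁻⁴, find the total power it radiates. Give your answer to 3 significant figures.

Wien's law: T = b/λ_max = 2.898×10⁻³/3.413×10⁻⁶ = 849.106 K.
Area A = 0.0168 m².
Then P = εσAT⁴ = 0.626×5.670×10⁻⁸×0.0168×(849.106)⁴ = 310 W.

P ≈ 310 W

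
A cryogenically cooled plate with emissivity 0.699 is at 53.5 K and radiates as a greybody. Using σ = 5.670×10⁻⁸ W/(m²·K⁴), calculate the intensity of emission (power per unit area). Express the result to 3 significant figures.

I ≈ 0.325 W/m²

Stefan–Boltzmann: I = εσT⁴ = 0.699 × 5.670×10⁻⁸ × (53.5)⁴ = 0.325 W/m².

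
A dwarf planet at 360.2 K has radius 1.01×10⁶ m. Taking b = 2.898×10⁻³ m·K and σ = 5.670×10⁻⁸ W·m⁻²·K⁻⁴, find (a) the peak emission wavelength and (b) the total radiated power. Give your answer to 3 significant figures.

λ_max ≈ 8.05 μm; P ≈ 1.22×10¹⁶ W

(a) λ_max = b/T = 2.898×10⁻³/360.2 = 8.046×10⁻⁶ m = 8.05 μm.
Surface area A = 4πR² = 4π(1.01×10⁶ m)² = 1.28190×10¹³ m².
(b) P = σAT⁴ = 5.670×10⁻⁸×1.28190×10¹³×(360.2)⁴ = 1.22×10¹⁶ W.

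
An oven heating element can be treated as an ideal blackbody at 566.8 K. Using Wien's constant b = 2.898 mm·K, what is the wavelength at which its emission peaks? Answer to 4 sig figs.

λ_max ≈ 5.113 μm

Wien's displacement law: λ_max = b/T = (2.898×10⁻³ m·K)/(566.8 K) = 5.1129×10⁻⁶ m.
That is 5.113 μm, in the infrared range.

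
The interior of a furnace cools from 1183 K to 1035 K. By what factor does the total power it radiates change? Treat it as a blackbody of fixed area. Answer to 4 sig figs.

P₂/P₁ ≈ 0.5859

P ∝ T⁴, so P₂/P₁ = (T₂/T₁)⁴ = (1035/1183)⁴ = (0.874894)⁴ = 0.5859.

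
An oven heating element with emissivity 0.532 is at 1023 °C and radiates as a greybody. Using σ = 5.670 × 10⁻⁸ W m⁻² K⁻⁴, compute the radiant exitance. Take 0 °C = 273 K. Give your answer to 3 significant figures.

I ≈ 8.51×10⁴ W/m²

T = 1023 °C + 273 = 1296 K.
Stefan–Boltzmann: I = εσT⁴ = 0.532 × 5.670×10⁻⁸ × (1296)⁴ = 8.51×10⁴ W/m².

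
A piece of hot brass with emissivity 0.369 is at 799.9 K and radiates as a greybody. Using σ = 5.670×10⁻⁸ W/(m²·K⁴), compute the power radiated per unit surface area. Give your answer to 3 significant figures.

I ≈ 8.57×10³ W/m²

Stefan–Boltzmann: I = εσT⁴ = 0.369 × 5.670×10⁻⁸ × (799.9)⁴ = 8.57×10³ W/m².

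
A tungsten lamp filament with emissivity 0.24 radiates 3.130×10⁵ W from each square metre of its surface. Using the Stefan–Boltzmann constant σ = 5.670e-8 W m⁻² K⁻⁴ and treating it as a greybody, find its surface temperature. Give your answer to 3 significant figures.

T ≈ 2.19×10³ K

I = εσT⁴, so T = (I/εσ)^(1/4) = (3.130×10⁵/(0.24×5.670×10⁻⁸))^(1/4) = 2.19×10³ K.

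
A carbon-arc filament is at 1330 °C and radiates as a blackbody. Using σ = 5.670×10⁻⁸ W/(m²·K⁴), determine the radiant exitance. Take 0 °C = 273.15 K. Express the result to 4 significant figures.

T = 1330 °C + 273.15 = 1603.15 K.
Stefan–Boltzmann: I = σT⁴ = 5.670×10⁻⁸ × (1603.15)⁴ = 3.745×10⁵ W/m².

I ≈ 3.745×10⁵ W/m²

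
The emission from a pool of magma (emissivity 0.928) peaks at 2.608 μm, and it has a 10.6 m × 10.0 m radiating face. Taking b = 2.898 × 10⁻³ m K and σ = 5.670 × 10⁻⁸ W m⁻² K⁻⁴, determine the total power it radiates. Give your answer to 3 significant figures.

Wien's law: T = b/λ_max = 2.898×10⁻³/2.608×10⁻⁶ = 1111.20 K.
Area A = 10.6 × 10.0 = 106 m².
Then P = εσAT⁴ = 0.928×5.670×10⁻⁸×106×(1111.20)⁴ = 8.50×10⁶ W.

P ≈ 8.50×10⁶ W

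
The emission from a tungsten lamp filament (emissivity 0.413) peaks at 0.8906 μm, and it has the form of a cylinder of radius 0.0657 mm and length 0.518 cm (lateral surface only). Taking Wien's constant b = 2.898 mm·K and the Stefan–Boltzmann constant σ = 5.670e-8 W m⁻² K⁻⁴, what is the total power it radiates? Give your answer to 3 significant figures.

P ≈ 5.61 W

Wien's law: T = b/λ_max = 2.898×10⁻³/8.906×10⁻⁷ = 3253.99 K.
Lateral area A = 2πrL = 2π×6.57×10⁻⁵×5.18×10⁻³ = 2.13833×10⁻⁶ m².
Then P = εσAT⁴ = 0.413×5.670×10⁻⁸×2.13833×10⁻⁶×(3253.99)⁴ = 5.61 W.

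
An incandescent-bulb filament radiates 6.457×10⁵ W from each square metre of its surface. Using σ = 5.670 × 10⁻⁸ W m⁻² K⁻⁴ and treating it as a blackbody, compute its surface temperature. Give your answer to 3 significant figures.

T ≈ 1.84×10³ K

I = σT⁴, so T = (I/σ)^(1/4) = (6.457×10⁵/(5.670×10⁻⁸))^(1/4) = 1.84×10³ K.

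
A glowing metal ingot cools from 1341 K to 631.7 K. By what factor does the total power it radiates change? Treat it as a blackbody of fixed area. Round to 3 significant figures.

P ∝ T⁴, so P₂/P₁ = (T₂/T₁)⁴ = (631.7/1341)⁴ = (0.471066)⁴ = 0.0492.

P₂/P₁ ≈ 0.0492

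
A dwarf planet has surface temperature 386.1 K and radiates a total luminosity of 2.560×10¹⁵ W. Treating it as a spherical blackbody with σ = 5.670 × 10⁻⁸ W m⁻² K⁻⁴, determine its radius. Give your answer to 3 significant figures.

L = 4πR²σT⁴ ⇒ R = √(L/(4πσT⁴)).
σT⁴ = 1260.03 W/m², so R = √(2.560×10¹⁵/(4π×1260.03)) = 4.02×10⁵ m.

R ≈ 4.02×10⁵ m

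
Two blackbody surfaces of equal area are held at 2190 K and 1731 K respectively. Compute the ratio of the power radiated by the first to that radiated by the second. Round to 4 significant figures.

P₁/P₂ ≈ 2.562

With equal areas, P₁/P₂ = (T₁/T₂)⁴ = (2190/1731)⁴ = 2.562.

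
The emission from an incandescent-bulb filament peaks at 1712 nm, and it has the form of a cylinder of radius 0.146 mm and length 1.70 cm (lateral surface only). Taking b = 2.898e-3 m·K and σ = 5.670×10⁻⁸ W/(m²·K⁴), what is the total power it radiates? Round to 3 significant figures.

P ≈ 7.26 W

Wien's law: T = b/λ_max = 2.898×10⁻³/1.712×10⁻⁶ = 1692.76 K.
Lateral area A = 2πrL = 2π×1.46×10⁻⁴×0.0170 = 1.55949×10⁻⁵ m².
Then P = σAT⁴ = 5.670×10⁻⁸×1.55949×10⁻⁵×(1692.76)⁴ = 7.26 W.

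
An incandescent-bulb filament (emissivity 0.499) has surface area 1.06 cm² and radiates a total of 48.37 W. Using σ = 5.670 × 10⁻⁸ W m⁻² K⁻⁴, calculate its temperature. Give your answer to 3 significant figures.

Area A = 1.06 cm² = 1.06×10⁻⁴ m².
P = εσAT⁴ ⇒ T = (P/(εσA))^(1/4) = (48.37/(0.499×5.670×10⁻⁸×1.06×10⁻⁴))^(1/4) = 2.00×10³ K.

T ≈ 2.00×10³ K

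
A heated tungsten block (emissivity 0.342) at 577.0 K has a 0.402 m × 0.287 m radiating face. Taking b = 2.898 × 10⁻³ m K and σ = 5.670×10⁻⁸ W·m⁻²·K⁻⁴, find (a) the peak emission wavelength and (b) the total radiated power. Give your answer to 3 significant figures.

(a) λ_max = b/T = 2.898×10⁻³/577.0 = 5.023×10⁻⁶ m = 5.02 μm.
Area A = 0.402 × 0.287 = 0.115374 m².
(b) P = εσAT⁴ = 0.342×5.670×10⁻⁸×0.115374×(577.0)⁴ = 248 W.

λ_max ≈ 5.02 μm; P ≈ 248 W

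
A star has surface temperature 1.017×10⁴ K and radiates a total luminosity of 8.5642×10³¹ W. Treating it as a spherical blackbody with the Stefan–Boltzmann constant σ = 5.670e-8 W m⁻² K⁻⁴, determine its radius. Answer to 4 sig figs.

L = 4πR²σT⁴ ⇒ R = √(L/(4πσT⁴)).
σT⁴ = 6.06550×10⁸ W/m², so R = √(8.5642×10³¹/(4π×6.06550×10⁸)) = 1.060×10¹¹ m.

R ≈ 1.060×10¹¹ m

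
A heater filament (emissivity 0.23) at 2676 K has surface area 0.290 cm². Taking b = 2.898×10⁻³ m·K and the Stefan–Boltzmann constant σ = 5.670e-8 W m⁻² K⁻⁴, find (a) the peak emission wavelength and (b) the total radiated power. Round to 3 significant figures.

(a) λ_max = b/T = 2.898×10⁻³/2676 = 1.083×10⁻⁶ m = 1.08 μm.
Area A = 0.290 cm² = 2.90×10⁻⁵ m².
(b) P = εσAT⁴ = 0.23×5.670×10⁻⁸×2.90×10⁻⁵×(2676)⁴ = 19.4 W.

λ_max ≈ 1.08 μm; P ≈ 19.4 W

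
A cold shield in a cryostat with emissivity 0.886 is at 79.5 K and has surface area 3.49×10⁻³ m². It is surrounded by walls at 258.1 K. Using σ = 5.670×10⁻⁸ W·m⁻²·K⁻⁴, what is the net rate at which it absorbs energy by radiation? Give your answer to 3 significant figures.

Area A = 3.49×10⁻³ m².
Net radiated power P_net = εσA(T⁴ − T₀⁴) = 0.886×5.670×10⁻⁸×3.49×10⁻³×(79.5⁴ − 258.1⁴).
T⁴ − T₀⁴ = 3.99456×10⁷ − 4.43764×10⁹ = -4.39769×10⁹ K⁴, so P_net = -0.771 W — negative, meaning a net gain of 0.771 W.

Net gain ≈ 0.771 W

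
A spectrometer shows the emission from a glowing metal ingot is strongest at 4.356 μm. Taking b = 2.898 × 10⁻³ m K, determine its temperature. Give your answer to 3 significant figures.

Wien's law gives T = b/λ_max = (2.898×10⁻³ m·K)/(4.356×10⁻⁶ m) = 665 K.

T ≈ 665 K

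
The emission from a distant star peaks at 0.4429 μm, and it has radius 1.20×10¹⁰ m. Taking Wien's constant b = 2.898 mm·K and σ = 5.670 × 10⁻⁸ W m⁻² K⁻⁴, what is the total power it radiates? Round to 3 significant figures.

Wien's law: T = b/λ_max = 2.898×10⁻³/4.429×10⁻⁷ = 6543.24 K.
Surface area A = 4πR² = 4π(1.20×10¹⁰ m)² = 1.80956×10²¹ m².
Then P = σAT⁴ = 5.670×10⁻⁸×1.80956×10²¹×(6543.24)⁴ = 1.88×10²⁹ W.

P ≈ 1.88×10²⁹ W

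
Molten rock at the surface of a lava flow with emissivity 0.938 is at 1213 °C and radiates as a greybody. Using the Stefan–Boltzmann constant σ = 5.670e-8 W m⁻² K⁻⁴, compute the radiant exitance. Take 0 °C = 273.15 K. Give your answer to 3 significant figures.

I ≈ 2.59×10⁵ W/m²

T = 1213 °C + 273.15 = 1486.15 K.
Stefan–Boltzmann: I = εσT⁴ = 0.938 × 5.670×10⁻⁸ × (1486.15)⁴ = 2.59×10⁵ W/m².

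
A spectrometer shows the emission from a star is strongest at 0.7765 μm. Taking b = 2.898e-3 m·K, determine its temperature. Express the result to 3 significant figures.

T ≈ 3.73×10³ K

Wien's law gives T = b/λ_max = (2.898×10⁻³ m·K)/(7.765×10⁻⁷ m) = 3.73×10³ K.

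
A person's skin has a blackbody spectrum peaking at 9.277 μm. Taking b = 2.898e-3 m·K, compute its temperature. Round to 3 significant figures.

T ≈ 312 K

Wien's law gives T = b/λ_max = (2.898×10⁻³ m·K)/(9.277×10⁻⁶ m) = 312 K.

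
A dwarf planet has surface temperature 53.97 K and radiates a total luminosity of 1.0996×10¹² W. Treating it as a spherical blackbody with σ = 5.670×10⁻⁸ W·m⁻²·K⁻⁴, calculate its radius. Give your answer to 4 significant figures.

L = 4πR²σT⁴ ⇒ R = √(L/(4πσT⁴)).
σT⁴ = 0.481053 W/m², so R = √(1.0996×10¹²/(4π×0.481053)) = 4.265×10⁵ m.

R ≈ 4.265×10⁵ m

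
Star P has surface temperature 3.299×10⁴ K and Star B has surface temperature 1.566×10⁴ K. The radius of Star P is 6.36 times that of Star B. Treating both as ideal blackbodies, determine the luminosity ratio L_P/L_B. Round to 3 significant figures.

L_P/L_B ≈ 797

L ∝ R²T⁴, so L_P/L_B = (R_P/R_B)²(T_P/T_B)⁴ = (6.36)² × (3.299×10⁴/1.566×10⁴)⁴ = 40.4496 × 19.6953 = 797.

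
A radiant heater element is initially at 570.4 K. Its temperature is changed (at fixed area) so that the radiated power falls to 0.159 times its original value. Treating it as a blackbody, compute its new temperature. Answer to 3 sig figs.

T₂ ≈ 360 K

P ∝ T⁴, so T₂/T₁ = (P₂/P₁)^(1/4) = (0.159)^(1/4) = 0.631465.
T₂ = 570.4 × 0.631465 = 360 K.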